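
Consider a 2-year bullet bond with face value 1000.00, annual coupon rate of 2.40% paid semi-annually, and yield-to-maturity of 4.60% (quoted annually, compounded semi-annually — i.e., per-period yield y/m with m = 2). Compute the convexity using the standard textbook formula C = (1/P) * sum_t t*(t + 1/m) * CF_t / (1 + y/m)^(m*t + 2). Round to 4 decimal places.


Answer: Convexity = 4.6627

Derivation:
Coupon per period c = face * coupon_rate / m = 12.000000
Periods per year m = 2; per-period yield y/m = 0.023000
Number of cashflows N = 4
Cashflows (t years, CF_t, discount factor 1/(1+y/m)^(m*t), PV):
  t = 0.5000: CF_t = 12.000000, DF = 0.977517, PV = 11.730205
  t = 1.0000: CF_t = 12.000000, DF = 0.955540, PV = 11.466476
  t = 1.5000: CF_t = 12.000000, DF = 0.934056, PV = 11.208677
  t = 2.0000: CF_t = 1012.000000, DF = 0.913056, PV = 924.012779
Price P = sum_t PV_t = 958.418138
Convexity numerator sum_t t*(t + 1/m) * CF_t / (1+y/m)^(m*t + 2):
  t = 0.5000: term = 5.604338
  t = 1.0000: term = 16.435010
  t = 1.5000: term = 32.131007
  t = 2.0000: term = 4414.654440
Convexity = (1/P) * sum = 4468.824795 / 958.418138 = 4.662709


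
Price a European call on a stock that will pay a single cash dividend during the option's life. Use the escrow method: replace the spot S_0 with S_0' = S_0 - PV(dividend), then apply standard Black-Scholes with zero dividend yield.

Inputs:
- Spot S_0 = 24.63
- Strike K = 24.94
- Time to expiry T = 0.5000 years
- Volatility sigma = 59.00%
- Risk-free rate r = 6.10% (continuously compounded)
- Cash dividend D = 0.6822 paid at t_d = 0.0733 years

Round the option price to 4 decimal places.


PV(D) = D * exp(-r * t_d) = 0.6822 * 0.99553868 = 0.67915649
S_0' = S_0 - PV(D) = 24.6300 - 0.67915649 = 23.95084351
d1 = (ln(S_0'/K) + (r + sigma^2/2)*T) / (sigma*sqrt(T)) = 0.18470013
d2 = d1 - sigma*sqrt(T) = -0.23249287
exp(-rT) = 0.96996043
N(d1) = 0.57326788; N(d2) = 0.40807761
C = S_0' * N(d1) - K * exp(-rT) * N(d2) = 23.95084351 * 0.57326788 - 24.9400 * 0.96996043 * 0.40807761 = 3.8585

Answer: Price = 3.8585


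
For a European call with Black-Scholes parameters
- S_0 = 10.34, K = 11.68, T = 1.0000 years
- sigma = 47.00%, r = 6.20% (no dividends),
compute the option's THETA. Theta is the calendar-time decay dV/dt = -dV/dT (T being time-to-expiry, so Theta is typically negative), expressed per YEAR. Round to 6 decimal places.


Answer: Theta = -1.207823

Derivation:
d1 = 0.1076423227; d2 = -0.3623576773
phi(d1) = 0.3966377164; exp(-qT) = 1.0000000000; exp(-rT) = 0.9398828868
Theta = -S*exp(-qT)*phi(d1)*sigma/(2*sqrt(T)) - r*K*exp(-rT)*N(d2) + q*S*exp(-qT)*N(d1)
N(d1) = 0.5428602883; N(d2) = 0.3585423811; sqrt(T) = 1.0000000000
Term 1 = -10.3400 * 1.0000000000 * 0.3966377164 * 0.4700 / (2 * 1.0000000000) = -0.9637899871
Term 2 = -0.0620 * 11.6800 * 0.9398828868 * 0.3585423811 = -0.2440331201
Term 3 = 0 (no dividend yield, q = 0)
Theta = -0.9637899871 + (-0.2440331201) + (0.0000000000) = -1.207823


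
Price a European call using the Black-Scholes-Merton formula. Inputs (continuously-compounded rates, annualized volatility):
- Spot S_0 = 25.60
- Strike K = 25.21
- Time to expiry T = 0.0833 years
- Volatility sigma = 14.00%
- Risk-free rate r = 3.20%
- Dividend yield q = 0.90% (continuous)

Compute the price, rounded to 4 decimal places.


d1 = (ln(S/K) + (r - q + 0.5*sigma^2) * T) / (sigma * sqrt(T)) = 0.44754877
d2 = d1 - sigma * sqrt(T) = 0.40714233
exp(-rT) = 0.99733795; exp(-qT) = 0.99925058
C = S_0 * exp(-qT) * N(d1) - K * exp(-rT) * N(d2)
N(d1) = 0.67276056; N(d2) = 0.65804827
C = 25.6000 * 0.99925058 * 0.67276056 - 25.2100 * 0.99733795 * 0.65804827 = 0.6645

Answer: Price = 0.6645


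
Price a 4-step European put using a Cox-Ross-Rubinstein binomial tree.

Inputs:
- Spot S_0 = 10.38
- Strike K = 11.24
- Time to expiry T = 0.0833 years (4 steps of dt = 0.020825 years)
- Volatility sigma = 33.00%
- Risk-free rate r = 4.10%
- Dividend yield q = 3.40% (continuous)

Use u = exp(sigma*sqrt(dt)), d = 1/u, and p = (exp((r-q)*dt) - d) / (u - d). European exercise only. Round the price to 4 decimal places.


dt = T/N = 0.020825
u = exp(sigma*sqrt(dt)) = 1.048774; d = 1/u = 0.953494
p = (exp((r-q)*dt) - d) / (u - d) = 0.489627
Discount per step: exp(-r*dt) = 0.999147
Stock lattice S(k, i) with i counting down-moves:
  k=0: S(0,0) = 10.3800
  k=1: S(1,0) = 10.8863; S(1,1) = 9.8973
  k=2: S(2,0) = 11.4172; S(2,1) = 10.3800; S(2,2) = 9.4370
  k=3: S(3,0) = 11.9741; S(3,1) = 10.8863; S(3,2) = 9.8973; S(3,3) = 8.9981
  k=4: S(4,0) = 12.5581; S(4,1) = 11.4172; S(4,2) = 10.3800; S(4,3) = 9.4370; S(4,4) = 8.5797
Terminal payoffs V(N, i) = max(K - S_T, 0):
  V(4,0) = 0.000000; V(4,1) = 0.000000; V(4,2) = 0.860000; V(4,3) = 1.803009; V(4,4) = 2.660348
Backward induction: V(k, i) = exp(-r*dt) * [p * V(k+1, i) + (1-p) * V(k+1, i+1)].
  V(3,0) = exp(-r*dt) * [p*0.000000 + (1-p)*0.000000] = 0.000000
  V(3,1) = exp(-r*dt) * [p*0.000000 + (1-p)*0.860000] = 0.438546
  V(3,2) = exp(-r*dt) * [p*0.860000 + (1-p)*1.803009] = 1.340142
  V(3,3) = exp(-r*dt) * [p*1.803009 + (1-p)*2.660348] = 2.238660
  V(2,0) = exp(-r*dt) * [p*0.000000 + (1-p)*0.438546] = 0.223631
  V(2,1) = exp(-r*dt) * [p*0.438546 + (1-p)*1.340142] = 0.897929
  V(2,2) = exp(-r*dt) * [p*1.340142 + (1-p)*2.238660] = 1.797186
  V(1,0) = exp(-r*dt) * [p*0.223631 + (1-p)*0.897929] = 0.567290
  V(1,1) = exp(-r*dt) * [p*0.897929 + (1-p)*1.797186] = 1.355728
  V(0,0) = exp(-r*dt) * [p*0.567290 + (1-p)*1.355728] = 0.968860

Answer: Price = V(0,0) = 0.9689


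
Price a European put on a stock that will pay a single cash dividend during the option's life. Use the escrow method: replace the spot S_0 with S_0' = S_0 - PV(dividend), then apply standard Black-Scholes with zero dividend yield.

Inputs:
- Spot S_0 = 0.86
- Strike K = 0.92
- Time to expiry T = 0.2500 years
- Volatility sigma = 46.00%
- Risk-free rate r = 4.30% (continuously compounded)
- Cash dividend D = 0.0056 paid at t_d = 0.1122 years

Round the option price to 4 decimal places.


PV(D) = D * exp(-r * t_d) = 0.0056 * 0.99518702 = 0.00557305
S_0' = S_0 - PV(D) = 0.8600 - 0.00557305 = 0.85442695
d1 = (ln(S_0'/K) + (r + sigma^2/2)*T) / (sigma*sqrt(T)) = -0.15975068
d2 = d1 - sigma*sqrt(T) = -0.38975068
exp(-rT) = 0.98930757
N(-d1) = 0.56346126; N(-d2) = 0.65163954
P = K * exp(-rT) * N(-d2) - S_0' * N(-d1) = 0.9200 * 0.98930757 * 0.65163954 - 0.85442695 * 0.56346126 = 0.1117

Answer: Price = 0.1117


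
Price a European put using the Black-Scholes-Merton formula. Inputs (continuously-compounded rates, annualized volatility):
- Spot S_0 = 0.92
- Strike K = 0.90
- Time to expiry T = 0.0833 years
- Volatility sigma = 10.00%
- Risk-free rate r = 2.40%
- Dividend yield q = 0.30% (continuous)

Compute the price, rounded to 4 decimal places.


d1 = (ln(S/K) + (r - q + 0.5*sigma^2) * T) / (sigma * sqrt(T)) = 0.83656451
d2 = d1 - sigma * sqrt(T) = 0.80770277
exp(-rT) = 0.99800280; exp(-qT) = 0.99975013
P = K * exp(-rT) * N(-d2) - S_0 * exp(-qT) * N(-d1)
N(-d1) = 0.20141870; N(-d2) = 0.20963086
P = 0.9000 * 0.99800280 * 0.20963086 - 0.9200 * 0.99975013 * 0.20141870 = 0.0030

Answer: Price = 0.0030


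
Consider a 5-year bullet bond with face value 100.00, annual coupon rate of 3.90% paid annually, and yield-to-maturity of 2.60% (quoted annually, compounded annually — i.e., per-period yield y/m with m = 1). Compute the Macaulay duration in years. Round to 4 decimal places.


Answer: Macaulay duration = 4.6504 years

Derivation:
Coupon per period c = face * coupon_rate / m = 3.900000
Periods per year m = 1; per-period yield y/m = 0.026000
Number of cashflows N = 5
Cashflows (t years, CF_t, discount factor 1/(1+y/m)^(m*t), PV):
  t = 1.0000: CF_t = 3.900000, DF = 0.974659, PV = 3.801170
  t = 2.0000: CF_t = 3.900000, DF = 0.949960, PV = 3.704844
  t = 3.0000: CF_t = 3.900000, DF = 0.925887, PV = 3.610959
  t = 4.0000: CF_t = 3.900000, DF = 0.902424, PV = 3.519453
  t = 5.0000: CF_t = 103.900000, DF = 0.879555, PV = 91.385805
Price P = sum_t PV_t = 106.022230
Macaulay numerator sum_t t * PV_t:
  t * PV_t at t = 1.0000: 3.801170
  t * PV_t at t = 2.0000: 7.409687
  t * PV_t at t = 3.0000: 10.832876
  t * PV_t at t = 4.0000: 14.077812
  t * PV_t at t = 5.0000: 456.929027
Macaulay duration D = (sum_t t * PV_t) / P = 493.050572 / 106.022230 = 4.650445


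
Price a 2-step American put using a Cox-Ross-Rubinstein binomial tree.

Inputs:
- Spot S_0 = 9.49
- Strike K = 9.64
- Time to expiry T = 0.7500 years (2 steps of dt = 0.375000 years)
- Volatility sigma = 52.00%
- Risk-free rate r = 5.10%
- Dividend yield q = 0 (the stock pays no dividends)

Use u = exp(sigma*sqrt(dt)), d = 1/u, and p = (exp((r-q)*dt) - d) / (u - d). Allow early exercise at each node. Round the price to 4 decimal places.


dt = T/N = 0.375000
u = exp(sigma*sqrt(dt)) = 1.374972; d = 1/u = 0.727287
p = (exp((r-q)*dt) - d) / (u - d) = 0.450870
Discount per step: exp(-r*dt) = 0.981057
Stock lattice S(k, i) with i counting down-moves:
  k=0: S(0,0) = 9.4900
  k=1: S(1,0) = 13.0485; S(1,1) = 6.9020
  k=2: S(2,0) = 17.9413; S(2,1) = 9.4900; S(2,2) = 5.0197
Terminal payoffs V(N, i) = max(K - S_T, 0):
  V(2,0) = 0.000000; V(2,1) = 0.150000; V(2,2) = 4.620294
Backward induction: V(k, i) = exp(-r*dt) * [p * V(k+1, i) + (1-p) * V(k+1, i+1)]; then take max(V_cont, immediate exercise) for American.
  V(1,0) = exp(-r*dt) * [p*0.000000 + (1-p)*0.150000] = 0.080809; exercise = 0.000000; V(1,0) = max -> 0.080809
  V(1,1) = exp(-r*dt) * [p*0.150000 + (1-p)*4.620294] = 2.555430; exercise = 2.738043; V(1,1) = max -> 2.738043
  V(0,0) = exp(-r*dt) * [p*0.080809 + (1-p)*2.738043] = 1.510804; exercise = 0.150000; V(0,0) = max -> 1.510804

Answer: Price = V(0,0) = 1.5108


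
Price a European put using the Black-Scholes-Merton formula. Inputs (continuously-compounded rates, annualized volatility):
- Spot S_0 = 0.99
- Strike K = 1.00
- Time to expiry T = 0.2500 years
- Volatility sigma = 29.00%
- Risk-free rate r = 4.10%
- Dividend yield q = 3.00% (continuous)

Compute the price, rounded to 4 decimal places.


Answer: Price = 0.0607

Derivation:
d1 = (ln(S/K) + (r - q + 0.5*sigma^2) * T) / (sigma * sqrt(T)) = 0.02215286
d2 = d1 - sigma * sqrt(T) = -0.12284714
exp(-rT) = 0.98980235; exp(-qT) = 0.99252805
P = K * exp(-rT) * N(-d2) - S_0 * exp(-qT) * N(-d1)
N(-d1) = 0.49116301; N(-d2) = 0.54888593
P = 1.0000 * 0.98980235 * 0.54888593 - 0.9900 * 0.99252805 * 0.49116301 = 0.0607


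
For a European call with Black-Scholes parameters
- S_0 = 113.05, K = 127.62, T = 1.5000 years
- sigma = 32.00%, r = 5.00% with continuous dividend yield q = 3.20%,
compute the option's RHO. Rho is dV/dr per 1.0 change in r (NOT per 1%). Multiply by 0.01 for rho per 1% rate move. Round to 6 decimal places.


Answer: Rho = 58.834480

Derivation:
d1 = -0.0444656376; d2 = -0.4363839965
phi(d1) = 0.3985480824; exp(-qT) = 0.9531337871; exp(-rT) = 0.9277434863
N(d2) = 0.3312790741
Rho = K*T*exp(-rT)*N(d2) = 127.6200 * 1.5000 * 0.9277434863 * 0.3312790741 = 58.834480


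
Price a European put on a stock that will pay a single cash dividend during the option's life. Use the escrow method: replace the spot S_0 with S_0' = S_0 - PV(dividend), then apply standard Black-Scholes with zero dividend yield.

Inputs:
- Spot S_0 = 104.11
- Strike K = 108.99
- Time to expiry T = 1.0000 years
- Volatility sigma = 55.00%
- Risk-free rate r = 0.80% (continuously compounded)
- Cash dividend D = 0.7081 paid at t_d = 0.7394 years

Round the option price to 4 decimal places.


PV(D) = D * exp(-r * t_d) = 0.7081 * 0.99410226 = 0.70392381
S_0' = S_0 - PV(D) = 104.1100 - 0.70392381 = 103.40607619
d1 = (ln(S_0'/K) + (r + sigma^2/2)*T) / (sigma*sqrt(T)) = 0.19392289
d2 = d1 - sigma*sqrt(T) = -0.35607711
exp(-rT) = 0.99203191
N(-d1) = 0.42311813; N(-d2) = 0.63910859
P = K * exp(-rT) * N(-d2) - S_0' * N(-d1) = 108.9900 * 0.99203191 * 0.63910859 - 103.40607619 * 0.42311813 = 25.3484

Answer: Price = 25.3484


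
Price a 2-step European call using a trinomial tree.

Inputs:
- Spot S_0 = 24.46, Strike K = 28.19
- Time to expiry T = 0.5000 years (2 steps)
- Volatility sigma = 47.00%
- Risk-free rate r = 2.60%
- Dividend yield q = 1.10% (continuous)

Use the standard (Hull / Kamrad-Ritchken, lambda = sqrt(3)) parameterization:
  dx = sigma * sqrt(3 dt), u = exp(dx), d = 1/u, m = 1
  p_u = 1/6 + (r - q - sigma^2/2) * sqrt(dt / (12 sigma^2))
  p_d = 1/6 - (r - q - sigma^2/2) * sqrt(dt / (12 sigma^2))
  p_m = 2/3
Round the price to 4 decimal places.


dt = T/N = 0.250000; dx = sigma*sqrt(3*dt) = 0.407032
u = exp(dx) = 1.502352; d = 1/u = 0.665623
p_u = 0.137354, p_m = 0.666667, p_d = 0.195979
Discount per step: exp(-r*dt) = 0.993521
Stock lattice S(k, j) with j the centered position index:
  k=0: S(0,+0) = 24.4600
  k=1: S(1,-1) = 16.2811; S(1,+0) = 24.4600; S(1,+1) = 36.7475
  k=2: S(2,-2) = 10.8371; S(2,-1) = 16.2811; S(2,+0) = 24.4600; S(2,+1) = 36.7475; S(2,+2) = 55.2077
Terminal payoffs V(N, j) = max(S_T - K, 0):
  V(2,-2) = 0.000000; V(2,-1) = 0.000000; V(2,+0) = 0.000000; V(2,+1) = 8.557532; V(2,+2) = 27.017732
Backward induction: V(k, j) = exp(-r*dt) * [p_u * V(k+1, j+1) + p_m * V(k+1, j) + p_d * V(k+1, j-1)]
  V(1,-1) = exp(-r*dt) * [p_u*0.000000 + p_m*0.000000 + p_d*0.000000] = 0.000000
  V(1,+0) = exp(-r*dt) * [p_u*8.557532 + p_m*0.000000 + p_d*0.000000] = 1.167795
  V(1,+1) = exp(-r*dt) * [p_u*27.017732 + p_m*8.557532 + p_d*0.000000] = 9.355005
  V(0,+0) = exp(-r*dt) * [p_u*9.355005 + p_m*1.167795 + p_d*0.000000] = 2.050107

Answer: Price = V(0,0) = 2.0501


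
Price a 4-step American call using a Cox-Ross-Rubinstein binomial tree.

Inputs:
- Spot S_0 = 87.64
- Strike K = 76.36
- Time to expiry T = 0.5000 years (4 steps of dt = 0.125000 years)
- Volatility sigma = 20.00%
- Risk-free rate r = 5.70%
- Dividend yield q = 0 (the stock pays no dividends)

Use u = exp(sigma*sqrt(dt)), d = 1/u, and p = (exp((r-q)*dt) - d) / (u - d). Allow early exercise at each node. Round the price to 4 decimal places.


dt = T/N = 0.125000
u = exp(sigma*sqrt(dt)) = 1.073271; d = 1/u = 0.931731
p = (exp((r-q)*dt) - d) / (u - d) = 0.532849
Discount per step: exp(-r*dt) = 0.992900
Stock lattice S(k, i) with i counting down-moves:
  k=0: S(0,0) = 87.6400
  k=1: S(1,0) = 94.0614; S(1,1) = 81.6569
  k=2: S(2,0) = 100.9534; S(2,1) = 87.6400; S(2,2) = 76.0823
  k=3: S(3,0) = 108.3503; S(3,1) = 94.0614; S(3,2) = 81.6569; S(3,3) = 70.8883
  k=4: S(4,0) = 116.2892; S(4,1) = 100.9534; S(4,2) = 87.6400; S(4,3) = 76.0823; S(4,4) = 66.0489
Terminal payoffs V(N, i) = max(S_T - K, 0):
  V(4,0) = 39.929204; V(4,1) = 24.593385; V(4,2) = 11.280000; V(4,3) = 0.000000; V(4,4) = 0.000000
Backward induction: V(k, i) = exp(-r*dt) * [p * V(k+1, i) + (1-p) * V(k+1, i+1)]; then take max(V_cont, immediate exercise) for American.
  V(3,0) = exp(-r*dt) * [p*39.929204 + (1-p)*24.593385] = 32.532437; exercise = 31.990306; V(3,0) = max -> 32.532437
  V(3,1) = exp(-r*dt) * [p*24.593385 + (1-p)*11.280000] = 18.243572; exercise = 17.701441; V(3,1) = max -> 18.243572
  V(3,2) = exp(-r*dt) * [p*11.280000 + (1-p)*0.000000] = 5.967862; exercise = 5.296942; V(3,2) = max -> 5.967862
  V(3,3) = exp(-r*dt) * [p*0.000000 + (1-p)*0.000000] = 0.000000; exercise = 0.000000; V(3,3) = max -> 0.000000
  V(2,0) = exp(-r*dt) * [p*32.532437 + (1-p)*18.243572] = 25.673798; exercise = 24.593385; V(2,0) = max -> 25.673798
  V(2,1) = exp(-r*dt) * [p*18.243572 + (1-p)*5.967862] = 12.420150; exercise = 11.280000; V(2,1) = max -> 12.420150
  V(2,2) = exp(-r*dt) * [p*5.967862 + (1-p)*0.000000] = 3.157392; exercise = 0.000000; V(2,2) = max -> 3.157392
  V(1,0) = exp(-r*dt) * [p*25.673798 + (1-p)*12.420150] = 19.344023; exercise = 17.701441; V(1,0) = max -> 19.344023
  V(1,1) = exp(-r*dt) * [p*12.420150 + (1-p)*3.157392] = 8.035584; exercise = 5.296942; V(1,1) = max -> 8.035584
  V(0,0) = exp(-r*dt) * [p*19.344023 + (1-p)*8.035584] = 13.961442; exercise = 11.280000; V(0,0) = max -> 13.961442

Answer: Price = V(0,0) = 13.9614


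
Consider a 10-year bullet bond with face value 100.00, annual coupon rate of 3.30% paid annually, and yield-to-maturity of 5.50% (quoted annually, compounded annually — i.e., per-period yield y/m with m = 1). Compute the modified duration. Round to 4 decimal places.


Answer: Modified duration = 8.0825

Derivation:
Coupon per period c = face * coupon_rate / m = 3.300000
Periods per year m = 1; per-period yield y/m = 0.055000
Number of cashflows N = 10
Cashflows (t years, CF_t, discount factor 1/(1+y/m)^(m*t), PV):
  t = 1.0000: CF_t = 3.300000, DF = 0.947867, PV = 3.127962
  t = 2.0000: CF_t = 3.300000, DF = 0.898452, PV = 2.964893
  t = 3.0000: CF_t = 3.300000, DF = 0.851614, PV = 2.810325
  t = 4.0000: CF_t = 3.300000, DF = 0.807217, PV = 2.663815
  t = 5.0000: CF_t = 3.300000, DF = 0.765134, PV = 2.524943
  t = 6.0000: CF_t = 3.300000, DF = 0.725246, PV = 2.393311
  t = 7.0000: CF_t = 3.300000, DF = 0.687437, PV = 2.268541
  t = 8.0000: CF_t = 3.300000, DF = 0.651599, PV = 2.150276
  t = 9.0000: CF_t = 3.300000, DF = 0.617629, PV = 2.038177
  t = 10.0000: CF_t = 103.300000, DF = 0.585431, PV = 60.474979
Price P = sum_t PV_t = 83.417223
First compute Macaulay numerator sum_t t * PV_t:
  t * PV_t at t = 1.0000: 3.127962
  t * PV_t at t = 2.0000: 5.929786
  t * PV_t at t = 3.0000: 8.430975
  t * PV_t at t = 4.0000: 10.655261
  t * PV_t at t = 5.0000: 12.624717
  t * PV_t at t = 6.0000: 14.359867
  t * PV_t at t = 7.0000: 15.879790
  t * PV_t at t = 8.0000: 17.202210
  t * PV_t at t = 9.0000: 18.343589
  t * PV_t at t = 10.0000: 604.749789
Macaulay duration D = 711.303947 / 83.417223 = 8.527063
Modified duration = D / (1 + y/m) = 8.527063 / (1 + 0.055000) = 8.082525


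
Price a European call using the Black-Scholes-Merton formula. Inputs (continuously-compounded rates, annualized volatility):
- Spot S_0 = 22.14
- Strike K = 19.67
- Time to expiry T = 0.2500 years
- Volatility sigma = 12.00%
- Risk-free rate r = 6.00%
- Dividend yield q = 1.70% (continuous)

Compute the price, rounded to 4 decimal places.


d1 = (ln(S/K) + (r - q + 0.5*sigma^2) * T) / (sigma * sqrt(T)) = 2.18068825
d2 = d1 - sigma * sqrt(T) = 2.12068825
exp(-rT) = 0.98511194; exp(-qT) = 0.99575902
C = S_0 * exp(-qT) * N(d1) - K * exp(-rT) * N(d2)
N(d1) = 0.98539676; N(d2) = 0.98302598
C = 22.1400 * 0.99575902 * 0.98539676 - 19.6700 * 0.98511194 * 0.98302598 = 2.6759

Answer: Price = 2.6759


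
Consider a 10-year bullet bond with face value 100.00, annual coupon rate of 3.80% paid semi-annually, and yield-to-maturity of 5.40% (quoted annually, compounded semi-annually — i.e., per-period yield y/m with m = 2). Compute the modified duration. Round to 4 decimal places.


Coupon per period c = face * coupon_rate / m = 1.900000
Periods per year m = 2; per-period yield y/m = 0.027000
Number of cashflows N = 20
Cashflows (t years, CF_t, discount factor 1/(1+y/m)^(m*t), PV):
  t = 0.5000: CF_t = 1.900000, DF = 0.973710, PV = 1.850049
  t = 1.0000: CF_t = 1.900000, DF = 0.948111, PV = 1.801411
  t = 1.5000: CF_t = 1.900000, DF = 0.923185, PV = 1.754051
  t = 2.0000: CF_t = 1.900000, DF = 0.898914, PV = 1.707937
  t = 2.5000: CF_t = 1.900000, DF = 0.875282, PV = 1.663035
  t = 3.0000: CF_t = 1.900000, DF = 0.852270, PV = 1.619314
  t = 3.5000: CF_t = 1.900000, DF = 0.829864, PV = 1.576741
  t = 4.0000: CF_t = 1.900000, DF = 0.808047, PV = 1.535289
  t = 4.5000: CF_t = 1.900000, DF = 0.786803, PV = 1.494926
  t = 5.0000: CF_t = 1.900000, DF = 0.766118, PV = 1.455624
  t = 5.5000: CF_t = 1.900000, DF = 0.745976, PV = 1.417355
  t = 6.0000: CF_t = 1.900000, DF = 0.726365, PV = 1.380093
  t = 6.5000: CF_t = 1.900000, DF = 0.707268, PV = 1.343810
  t = 7.0000: CF_t = 1.900000, DF = 0.688674, PV = 1.308481
  t = 7.5000: CF_t = 1.900000, DF = 0.670569, PV = 1.274081
  t = 8.0000: CF_t = 1.900000, DF = 0.652939, PV = 1.240585
  t = 8.5000: CF_t = 1.900000, DF = 0.635774, PV = 1.207970
  t = 9.0000: CF_t = 1.900000, DF = 0.619059, PV = 1.176212
  t = 9.5000: CF_t = 1.900000, DF = 0.602784, PV = 1.145289
  t = 10.0000: CF_t = 101.900000, DF = 0.586937, PV = 59.808831
Price P = sum_t PV_t = 87.761082
First compute Macaulay numerator sum_t t * PV_t:
  t * PV_t at t = 0.5000: 0.925024
  t * PV_t at t = 1.0000: 1.801411
  t * PV_t at t = 1.5000: 2.631077
  t * PV_t at t = 2.0000: 3.415874
  t * PV_t at t = 2.5000: 4.157587
  t * PV_t at t = 3.0000: 4.857941
  t * PV_t at t = 3.5000: 5.518595
  t * PV_t at t = 4.0000: 6.141155
  t * PV_t at t = 4.5000: 6.727166
  t * PV_t at t = 5.0000: 7.278119
  t * PV_t at t = 5.5000: 7.795454
  t * PV_t at t = 6.0000: 8.280557
  t * PV_t at t = 6.5000: 8.734764
  t * PV_t at t = 7.0000: 9.159366
  t * PV_t at t = 7.5000: 9.555605
  t * PV_t at t = 8.0000: 9.924679
  t * PV_t at t = 8.5000: 10.267743
  t * PV_t at t = 9.0000: 10.585908
  t * PV_t at t = 9.5000: 10.880248
  t * PV_t at t = 10.0000: 598.088307
Macaulay duration D = 726.726581 / 87.761082 = 8.280739
Modified duration = D / (1 + y/m) = 8.280739 / (1 + 0.027000) = 8.063037

Answer: Modified duration = 8.0630


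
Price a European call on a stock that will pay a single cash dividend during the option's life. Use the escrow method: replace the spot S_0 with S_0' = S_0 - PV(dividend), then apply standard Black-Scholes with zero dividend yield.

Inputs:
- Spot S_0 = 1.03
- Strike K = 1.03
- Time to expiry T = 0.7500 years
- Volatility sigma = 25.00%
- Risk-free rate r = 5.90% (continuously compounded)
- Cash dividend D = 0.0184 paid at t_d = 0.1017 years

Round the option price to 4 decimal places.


Answer: Price = 0.0999

Derivation:
PV(D) = D * exp(-r * t_d) = 0.0184 * 0.99401767 = 0.01828993
S_0' = S_0 - PV(D) = 1.0300 - 0.01828993 = 1.01171007
d1 = (ln(S_0'/K) + (r + sigma^2/2)*T) / (sigma*sqrt(T)) = 0.22988120
d2 = d1 - sigma*sqrt(T) = 0.01337485
exp(-rT) = 0.95671475
N(d1) = 0.59090796; N(d2) = 0.50533563
C = S_0' * N(d1) - K * exp(-rT) * N(d2) = 1.01171007 * 0.59090796 - 1.0300 * 0.95671475 * 0.50533563 = 0.0999


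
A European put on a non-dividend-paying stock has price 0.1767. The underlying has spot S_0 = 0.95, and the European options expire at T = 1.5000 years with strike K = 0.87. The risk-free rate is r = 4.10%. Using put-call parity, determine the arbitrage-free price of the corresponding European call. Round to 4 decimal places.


Answer: Call price = 0.3086

Derivation:
Put-call parity: C - P = S_0 * exp(-qT) - K * exp(-rT).
S_0 * exp(-qT) = 0.9500 * 1.00000000 = 0.95000000
K * exp(-rT) = 0.8700 * 0.94035295 = 0.81810706
C = P + S*exp(-qT) - K*exp(-rT)
C = 0.1767 + 0.95000000 - 0.81810706 = 0.3086


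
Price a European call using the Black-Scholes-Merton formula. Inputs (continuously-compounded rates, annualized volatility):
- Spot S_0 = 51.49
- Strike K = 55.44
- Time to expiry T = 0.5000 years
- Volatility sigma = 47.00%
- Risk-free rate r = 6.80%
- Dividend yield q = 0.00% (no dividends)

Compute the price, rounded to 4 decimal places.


Answer: Price = 5.9350

Derivation:
d1 = (ln(S/K) + (r - q + 0.5*sigma^2) * T) / (sigma * sqrt(T)) = 0.04607104
d2 = d1 - sigma * sqrt(T) = -0.28626914
exp(-rT) = 0.96657150; exp(-qT) = 1.00000000
C = S_0 * exp(-qT) * N(d1) - K * exp(-rT) * N(d2)
N(d1) = 0.51837319; N(d2) = 0.38733599
C = 51.4900 * 1.00000000 * 0.51837319 - 55.4400 * 0.96657150 * 0.38733599 = 5.9350


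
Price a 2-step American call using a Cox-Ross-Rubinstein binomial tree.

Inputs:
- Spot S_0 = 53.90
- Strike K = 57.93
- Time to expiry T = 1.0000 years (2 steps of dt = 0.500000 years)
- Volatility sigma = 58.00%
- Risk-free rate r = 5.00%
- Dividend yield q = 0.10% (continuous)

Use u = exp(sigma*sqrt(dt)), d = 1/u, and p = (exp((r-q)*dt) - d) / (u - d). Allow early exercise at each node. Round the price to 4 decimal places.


Answer: Price = V(0,0) = 11.2508

Derivation:
dt = T/N = 0.500000
u = exp(sigma*sqrt(dt)) = 1.507002; d = 1/u = 0.663569
p = (exp((r-q)*dt) - d) / (u - d) = 0.428290
Discount per step: exp(-r*dt) = 0.975310
Stock lattice S(k, i) with i counting down-moves:
  k=0: S(0,0) = 53.9000
  k=1: S(1,0) = 81.2274; S(1,1) = 35.7664
  k=2: S(2,0) = 122.4098; S(2,1) = 53.9000; S(2,2) = 23.7335
Terminal payoffs V(N, i) = max(S_T - K, 0):
  V(2,0) = 64.479789; V(2,1) = 0.000000; V(2,2) = 0.000000
Backward induction: V(k, i) = exp(-r*dt) * [p * V(k+1, i) + (1-p) * V(k+1, i+1)]; then take max(V_cont, immediate exercise) for American.
  V(1,0) = exp(-r*dt) * [p*64.479789 + (1-p)*0.000000] = 26.934183; exercise = 23.297382; V(1,0) = max -> 26.934183
  V(1,1) = exp(-r*dt) * [p*0.000000 + (1-p)*0.000000] = 0.000000; exercise = 0.000000; V(1,1) = max -> 0.000000
  V(0,0) = exp(-r*dt) * [p*26.934183 + (1-p)*0.000000] = 11.250815; exercise = 0.000000; V(0,0) = max -> 11.250815


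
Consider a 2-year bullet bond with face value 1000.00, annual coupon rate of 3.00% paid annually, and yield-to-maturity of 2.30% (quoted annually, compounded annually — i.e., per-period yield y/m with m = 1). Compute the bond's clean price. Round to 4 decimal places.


Answer: Price = 1013.5314

Derivation:
Coupon per period c = face * coupon_rate / m = 30.000000
Periods per year m = 1; per-period yield y/m = 0.023000
Number of cashflows N = 2
Cashflows (t years, CF_t, discount factor 1/(1+y/m)^(m*t), PV):
  t = 1.0000: CF_t = 30.000000, DF = 0.977517, PV = 29.325513
  t = 2.0000: CF_t = 1030.000000, DF = 0.955540, PV = 984.205884
Price P = sum_t PV_t = 1013.531398


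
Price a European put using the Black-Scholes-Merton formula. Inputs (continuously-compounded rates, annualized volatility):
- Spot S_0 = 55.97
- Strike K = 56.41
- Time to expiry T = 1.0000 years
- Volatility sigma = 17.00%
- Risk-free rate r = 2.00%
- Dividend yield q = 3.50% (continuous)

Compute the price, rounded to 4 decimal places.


Answer: Price = 4.3605

Derivation:
d1 = (ln(S/K) + (r - q + 0.5*sigma^2) * T) / (sigma * sqrt(T)) = -0.04929773
d2 = d1 - sigma * sqrt(T) = -0.21929773
exp(-rT) = 0.98019867; exp(-qT) = 0.96560542
P = K * exp(-rT) * N(-d2) - S_0 * exp(-qT) * N(-d1)
N(-d1) = 0.51965899; N(-d2) = 0.58679094
P = 56.4100 * 0.98019867 * 0.58679094 - 55.9700 * 0.96560542 * 0.51965899 = 4.3605


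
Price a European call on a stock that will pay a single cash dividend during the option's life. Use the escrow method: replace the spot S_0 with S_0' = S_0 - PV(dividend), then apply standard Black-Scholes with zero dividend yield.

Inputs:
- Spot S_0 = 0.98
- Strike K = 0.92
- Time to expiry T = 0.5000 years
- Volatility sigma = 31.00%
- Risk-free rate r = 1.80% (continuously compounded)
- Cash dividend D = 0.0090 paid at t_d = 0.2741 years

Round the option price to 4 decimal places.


PV(D) = D * exp(-r * t_d) = 0.0090 * 0.99507835 = 0.00895571
S_0' = S_0 - PV(D) = 0.9800 - 0.00895571 = 0.97104429
d1 = (ln(S_0'/K) + (r + sigma^2/2)*T) / (sigma*sqrt(T)) = 0.39699901
d2 = d1 - sigma*sqrt(T) = 0.17779591
exp(-rT) = 0.99104038
N(d1) = 0.65431591; N(d2) = 0.57055837
C = S_0' * N(d1) - K * exp(-rT) * N(d2) = 0.97104429 * 0.65431591 - 0.9200 * 0.99104038 * 0.57055837 = 0.1152

Answer: Price = 0.1152


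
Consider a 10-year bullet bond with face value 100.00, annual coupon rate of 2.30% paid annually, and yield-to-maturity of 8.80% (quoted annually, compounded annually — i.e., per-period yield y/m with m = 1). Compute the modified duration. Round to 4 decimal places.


Coupon per period c = face * coupon_rate / m = 2.300000
Periods per year m = 1; per-period yield y/m = 0.088000
Number of cashflows N = 10
Cashflows (t years, CF_t, discount factor 1/(1+y/m)^(m*t), PV):
  t = 1.0000: CF_t = 2.300000, DF = 0.919118, PV = 2.113971
  t = 2.0000: CF_t = 2.300000, DF = 0.844777, PV = 1.942988
  t = 3.0000: CF_t = 2.300000, DF = 0.776450, PV = 1.785834
  t = 4.0000: CF_t = 2.300000, DF = 0.713649, PV = 1.641392
  t = 5.0000: CF_t = 2.300000, DF = 0.655927, PV = 1.508632
  t = 6.0000: CF_t = 2.300000, DF = 0.602874, PV = 1.386610
  t = 7.0000: CF_t = 2.300000, DF = 0.554112, PV = 1.274458
  t = 8.0000: CF_t = 2.300000, DF = 0.509294, PV = 1.171377
  t = 9.0000: CF_t = 2.300000, DF = 0.468101, PV = 1.076633
  t = 10.0000: CF_t = 102.300000, DF = 0.430240, PV = 44.013579
Price P = sum_t PV_t = 57.915474
First compute Macaulay numerator sum_t t * PV_t:
  t * PV_t at t = 1.0000: 2.113971
  t * PV_t at t = 2.0000: 3.885975
  t * PV_t at t = 3.0000: 5.357503
  t * PV_t at t = 4.0000: 6.565567
  t * PV_t at t = 5.0000: 7.543161
  t * PV_t at t = 6.0000: 8.319663
  t * PV_t at t = 7.0000: 8.921207
  t * PV_t at t = 8.0000: 9.371016
  t * PV_t at t = 9.0000: 9.689699
  t * PV_t at t = 10.0000: 440.135785
Macaulay duration D = 501.903546 / 57.915474 = 8.666139
Modified duration = D / (1 + y/m) = 8.666139 / (1 + 0.088000) = 7.965201

Answer: Modified duration = 7.9652


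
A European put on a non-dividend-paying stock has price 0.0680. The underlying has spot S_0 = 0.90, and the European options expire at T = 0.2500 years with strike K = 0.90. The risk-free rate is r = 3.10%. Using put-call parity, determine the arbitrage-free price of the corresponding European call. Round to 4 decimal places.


Put-call parity: C - P = S_0 * exp(-qT) - K * exp(-rT).
S_0 * exp(-qT) = 0.9000 * 1.00000000 = 0.90000000
K * exp(-rT) = 0.9000 * 0.99227995 = 0.89305196
C = P + S*exp(-qT) - K*exp(-rT)
C = 0.0680 + 0.90000000 - 0.89305196 = 0.0749

Answer: Call price = 0.0749


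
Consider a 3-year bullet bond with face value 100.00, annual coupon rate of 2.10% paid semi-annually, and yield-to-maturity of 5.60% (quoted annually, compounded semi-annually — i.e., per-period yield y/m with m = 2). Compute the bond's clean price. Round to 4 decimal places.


Coupon per period c = face * coupon_rate / m = 1.050000
Periods per year m = 2; per-period yield y/m = 0.028000
Number of cashflows N = 6
Cashflows (t years, CF_t, discount factor 1/(1+y/m)^(m*t), PV):
  t = 0.5000: CF_t = 1.050000, DF = 0.972763, PV = 1.021401
  t = 1.0000: CF_t = 1.050000, DF = 0.946267, PV = 0.993581
  t = 1.5000: CF_t = 1.050000, DF = 0.920493, PV = 0.966518
  t = 2.0000: CF_t = 1.050000, DF = 0.895422, PV = 0.940193
  t = 2.5000: CF_t = 1.050000, DF = 0.871033, PV = 0.914584
  t = 3.0000: CF_t = 101.050000, DF = 0.847308, PV = 85.620474
Price P = sum_t PV_t = 90.456751

Answer: Price = 90.4568


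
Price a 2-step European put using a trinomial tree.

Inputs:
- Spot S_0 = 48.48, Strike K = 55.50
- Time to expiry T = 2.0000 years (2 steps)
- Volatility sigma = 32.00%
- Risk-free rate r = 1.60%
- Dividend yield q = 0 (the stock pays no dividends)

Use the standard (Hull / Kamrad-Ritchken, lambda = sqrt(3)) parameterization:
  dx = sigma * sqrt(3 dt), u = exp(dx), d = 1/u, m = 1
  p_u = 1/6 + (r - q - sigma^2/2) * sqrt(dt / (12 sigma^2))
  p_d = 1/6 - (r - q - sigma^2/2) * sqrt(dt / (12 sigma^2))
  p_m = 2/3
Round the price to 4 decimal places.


Answer: Price = V(0,0) = 11.9762

Derivation:
dt = T/N = 1.000000; dx = sigma*sqrt(3*dt) = 0.554256
u = exp(dx) = 1.740646; d = 1/u = 0.574499
p_u = 0.134912, p_m = 0.666667, p_d = 0.198421
Discount per step: exp(-r*dt) = 0.984127
Stock lattice S(k, j) with j the centered position index:
  k=0: S(0,+0) = 48.4800
  k=1: S(1,-1) = 27.8517; S(1,+0) = 48.4800; S(1,+1) = 84.3865
  k=2: S(2,-2) = 16.0008; S(2,-1) = 27.8517; S(2,+0) = 48.4800; S(2,+1) = 84.3865; S(2,+2) = 146.8870
Terminal payoffs V(N, j) = max(K - S_T, 0):
  V(2,-2) = 39.499198; V(2,-1) = 27.648270; V(2,+0) = 7.020000; V(2,+1) = 0.000000; V(2,+2) = 0.000000
Backward induction: V(k, j) = exp(-r*dt) * [p_u * V(k+1, j+1) + p_m * V(k+1, j) + p_d * V(k+1, j-1)]
  V(1,-1) = exp(-r*dt) * [p_u*7.020000 + p_m*27.648270 + p_d*39.499198] = 26.784730
  V(1,+0) = exp(-r*dt) * [p_u*0.000000 + p_m*7.020000 + p_d*27.648270] = 10.004634
  V(1,+1) = exp(-r*dt) * [p_u*0.000000 + p_m*0.000000 + p_d*7.020000] = 1.370806
  V(0,+0) = exp(-r*dt) * [p_u*1.370806 + p_m*10.004634 + p_d*26.784730] = 11.976186


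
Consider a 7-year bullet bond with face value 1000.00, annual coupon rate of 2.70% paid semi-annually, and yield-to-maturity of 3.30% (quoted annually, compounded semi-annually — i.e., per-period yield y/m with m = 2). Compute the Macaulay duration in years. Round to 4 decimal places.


Coupon per period c = face * coupon_rate / m = 13.500000
Periods per year m = 2; per-period yield y/m = 0.016500
Number of cashflows N = 14
Cashflows (t years, CF_t, discount factor 1/(1+y/m)^(m*t), PV):
  t = 0.5000: CF_t = 13.500000, DF = 0.983768, PV = 13.280866
  t = 1.0000: CF_t = 13.500000, DF = 0.967799, PV = 13.065288
  t = 1.5000: CF_t = 13.500000, DF = 0.952090, PV = 12.853210
  t = 2.0000: CF_t = 13.500000, DF = 0.936635, PV = 12.644575
  t = 2.5000: CF_t = 13.500000, DF = 0.921432, PV = 12.439326
  t = 3.0000: CF_t = 13.500000, DF = 0.906475, PV = 12.237409
  t = 3.5000: CF_t = 13.500000, DF = 0.891761, PV = 12.038769
  t = 4.0000: CF_t = 13.500000, DF = 0.877285, PV = 11.843354
  t = 4.5000: CF_t = 13.500000, DF = 0.863045, PV = 11.651111
  t = 5.0000: CF_t = 13.500000, DF = 0.849036, PV = 11.461988
  t = 5.5000: CF_t = 13.500000, DF = 0.835254, PV = 11.275935
  t = 6.0000: CF_t = 13.500000, DF = 0.821696, PV = 11.092902
  t = 6.5000: CF_t = 13.500000, DF = 0.808359, PV = 10.912840
  t = 7.0000: CF_t = 1013.500000, DF = 0.795237, PV = 805.972811
Price P = sum_t PV_t = 962.770384
Macaulay numerator sum_t t * PV_t:
  t * PV_t at t = 0.5000: 6.640433
  t * PV_t at t = 1.0000: 13.065288
  t * PV_t at t = 1.5000: 19.279816
  t * PV_t at t = 2.0000: 25.289150
  t * PV_t at t = 2.5000: 31.098315
  t * PV_t at t = 3.0000: 36.712227
  t * PV_t at t = 3.5000: 42.135692
  t * PV_t at t = 4.0000: 47.373415
  t * PV_t at t = 4.5000: 52.429997
  t * PV_t at t = 5.0000: 57.309939
  t * PV_t at t = 5.5000: 62.017641
  t * PV_t at t = 6.0000: 66.557411
  t * PV_t at t = 6.5000: 70.933460
  t * PV_t at t = 7.0000: 5641.809677
Macaulay duration D = (sum_t t * PV_t) / P = 6172.652462 / 962.770384 = 6.411344

Answer: Macaulay duration = 6.4113 years


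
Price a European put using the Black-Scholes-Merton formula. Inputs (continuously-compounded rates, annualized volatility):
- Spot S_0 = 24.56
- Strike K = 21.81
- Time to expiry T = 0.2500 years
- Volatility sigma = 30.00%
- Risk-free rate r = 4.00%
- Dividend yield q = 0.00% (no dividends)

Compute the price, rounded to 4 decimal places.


Answer: Price = 0.3736

Derivation:
d1 = (ln(S/K) + (r - q + 0.5*sigma^2) * T) / (sigma * sqrt(T)) = 0.93333682
d2 = d1 - sigma * sqrt(T) = 0.78333682
exp(-rT) = 0.99004983; exp(-qT) = 1.00000000
P = K * exp(-rT) * N(-d2) - S_0 * exp(-qT) * N(-d1)
N(-d1) = 0.17532304; N(-d2) = 0.21671467
P = 21.8100 * 0.99004983 * 0.21671467 - 24.5600 * 1.00000000 * 0.17532304 = 0.3736


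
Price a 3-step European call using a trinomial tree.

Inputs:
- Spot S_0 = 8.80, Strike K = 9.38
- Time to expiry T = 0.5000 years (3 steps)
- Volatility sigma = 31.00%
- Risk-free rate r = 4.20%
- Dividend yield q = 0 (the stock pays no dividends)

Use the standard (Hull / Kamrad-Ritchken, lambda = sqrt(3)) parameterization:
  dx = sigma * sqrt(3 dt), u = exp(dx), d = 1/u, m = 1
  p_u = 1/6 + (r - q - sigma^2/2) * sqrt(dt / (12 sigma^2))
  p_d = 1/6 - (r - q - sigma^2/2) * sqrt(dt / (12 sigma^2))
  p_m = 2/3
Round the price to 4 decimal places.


dt = T/N = 0.166667; dx = sigma*sqrt(3*dt) = 0.219203
u = exp(dx) = 1.245084; d = 1/u = 0.803159
p_u = 0.164367, p_m = 0.666667, p_d = 0.168967
Discount per step: exp(-r*dt) = 0.993024
Stock lattice S(k, j) with j the centered position index:
  k=0: S(0,+0) = 8.8000
  k=1: S(1,-1) = 7.0678; S(1,+0) = 8.8000; S(1,+1) = 10.9567
  k=2: S(2,-2) = 5.6766; S(2,-1) = 7.0678; S(2,+0) = 8.8000; S(2,+1) = 10.9567; S(2,+2) = 13.6421
  k=3: S(3,-3) = 4.5592; S(3,-2) = 5.6766; S(3,-1) = 7.0678; S(3,+0) = 8.8000; S(3,+1) = 10.9567; S(3,+2) = 13.6421; S(3,+3) = 16.9855
Terminal payoffs V(N, j) = max(S_T - K, 0):
  V(3,-3) = 0.000000; V(3,-2) = 0.000000; V(3,-1) = 0.000000; V(3,+0) = 0.000000; V(3,+1) = 1.576740; V(3,+2) = 4.262064; V(3,+3) = 7.605517
Backward induction: V(k, j) = exp(-r*dt) * [p_u * V(k+1, j+1) + p_m * V(k+1, j) + p_d * V(k+1, j-1)]
  V(2,-2) = exp(-r*dt) * [p_u*0.000000 + p_m*0.000000 + p_d*0.000000] = 0.000000
  V(2,-1) = exp(-r*dt) * [p_u*0.000000 + p_m*0.000000 + p_d*0.000000] = 0.000000
  V(2,+0) = exp(-r*dt) * [p_u*1.576740 + p_m*0.000000 + p_d*0.000000] = 0.257356
  V(2,+1) = exp(-r*dt) * [p_u*4.262064 + p_m*1.576740 + p_d*0.000000] = 1.739482
  V(2,+2) = exp(-r*dt) * [p_u*7.605517 + p_m*4.262064 + p_d*1.576740] = 4.327487
  V(1,-1) = exp(-r*dt) * [p_u*0.257356 + p_m*0.000000 + p_d*0.000000] = 0.042006
  V(1,+0) = exp(-r*dt) * [p_u*1.739482 + p_m*0.257356 + p_d*0.000000] = 0.454292
  V(1,+1) = exp(-r*dt) * [p_u*4.327487 + p_m*1.739482 + p_d*0.257356] = 1.901080
  V(0,+0) = exp(-r*dt) * [p_u*1.901080 + p_m*0.454292 + p_d*0.042006] = 0.618091

Answer: Price = V(0,0) = 0.6181


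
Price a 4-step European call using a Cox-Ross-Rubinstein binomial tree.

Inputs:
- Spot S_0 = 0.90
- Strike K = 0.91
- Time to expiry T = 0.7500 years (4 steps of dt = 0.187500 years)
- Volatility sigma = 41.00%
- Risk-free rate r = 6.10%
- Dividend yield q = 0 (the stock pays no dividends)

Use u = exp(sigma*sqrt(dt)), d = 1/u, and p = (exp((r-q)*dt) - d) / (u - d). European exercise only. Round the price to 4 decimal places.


dt = T/N = 0.187500
u = exp(sigma*sqrt(dt)) = 1.194270; d = 1/u = 0.837332
p = (exp((r-q)*dt) - d) / (u - d) = 0.487960
Discount per step: exp(-r*dt) = 0.988628
Stock lattice S(k, i) with i counting down-moves:
  k=0: S(0,0) = 0.9000
  k=1: S(1,0) = 1.0748; S(1,1) = 0.7536
  k=2: S(2,0) = 1.2837; S(2,1) = 0.9000; S(2,2) = 0.6310
  k=3: S(3,0) = 1.5330; S(3,1) = 1.0748; S(3,2) = 0.7536; S(3,3) = 0.5284
  k=4: S(4,0) = 1.8308; S(4,1) = 1.2837; S(4,2) = 0.9000; S(4,3) = 0.6310; S(4,4) = 0.4424
Terminal payoffs V(N, i) = max(S_T - K, 0):
  V(4,0) = 0.920850; V(4,1) = 0.373653; V(4,2) = 0.000000; V(4,3) = 0.000000; V(4,4) = 0.000000
Backward induction: V(k, i) = exp(-r*dt) * [p * V(k+1, i) + (1-p) * V(k+1, i+1)].
  V(3,0) = exp(-r*dt) * [p*0.920850 + (1-p)*0.373653] = 0.633377
  V(3,1) = exp(-r*dt) * [p*0.373653 + (1-p)*0.000000] = 0.180254
  V(3,2) = exp(-r*dt) * [p*0.000000 + (1-p)*0.000000] = 0.000000
  V(3,3) = exp(-r*dt) * [p*0.000000 + (1-p)*0.000000] = 0.000000
  V(2,0) = exp(-r*dt) * [p*0.633377 + (1-p)*0.180254] = 0.396796
  V(2,1) = exp(-r*dt) * [p*0.180254 + (1-p)*0.000000] = 0.086956
  V(2,2) = exp(-r*dt) * [p*0.000000 + (1-p)*0.000000] = 0.000000
  V(1,0) = exp(-r*dt) * [p*0.396796 + (1-p)*0.086956] = 0.235437
  V(1,1) = exp(-r*dt) * [p*0.086956 + (1-p)*0.000000] = 0.041949
  V(0,0) = exp(-r*dt) * [p*0.235437 + (1-p)*0.041949] = 0.134812

Answer: Price = V(0,0) = 0.1348


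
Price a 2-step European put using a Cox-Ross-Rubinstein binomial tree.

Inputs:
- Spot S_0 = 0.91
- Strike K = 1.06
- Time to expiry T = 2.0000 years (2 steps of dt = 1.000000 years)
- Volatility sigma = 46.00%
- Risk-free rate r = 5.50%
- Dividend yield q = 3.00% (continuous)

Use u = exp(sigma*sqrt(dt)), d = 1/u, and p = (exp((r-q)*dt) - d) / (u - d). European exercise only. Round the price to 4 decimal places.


Answer: Price = V(0,0) = 0.2800

Derivation:
dt = T/N = 1.000000
u = exp(sigma*sqrt(dt)) = 1.584074; d = 1/u = 0.631284
p = (exp((r-q)*dt) - d) / (u - d) = 0.413555
Discount per step: exp(-r*dt) = 0.946485
Stock lattice S(k, i) with i counting down-moves:
  k=0: S(0,0) = 0.9100
  k=1: S(1,0) = 1.4415; S(1,1) = 0.5745
  k=2: S(2,0) = 2.2835; S(2,1) = 0.9100; S(2,2) = 0.3627
Terminal payoffs V(N, i) = max(K - S_T, 0):
  V(2,0) = 0.000000; V(2,1) = 0.150000; V(2,2) = 0.697348
Backward induction: V(k, i) = exp(-r*dt) * [p * V(k+1, i) + (1-p) * V(k+1, i+1)].
  V(1,0) = exp(-r*dt) * [p*0.000000 + (1-p)*0.150000] = 0.083259
  V(1,1) = exp(-r*dt) * [p*0.150000 + (1-p)*0.697348] = 0.445784
  V(0,0) = exp(-r*dt) * [p*0.083259 + (1-p)*0.445784] = 0.280027


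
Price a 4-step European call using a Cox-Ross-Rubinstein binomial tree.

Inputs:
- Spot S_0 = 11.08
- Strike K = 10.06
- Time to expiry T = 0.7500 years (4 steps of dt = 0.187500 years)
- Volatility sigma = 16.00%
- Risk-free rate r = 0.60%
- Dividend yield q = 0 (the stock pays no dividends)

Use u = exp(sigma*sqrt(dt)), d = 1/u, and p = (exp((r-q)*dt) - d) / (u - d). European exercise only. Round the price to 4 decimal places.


Answer: Price = V(0,0) = 1.2831

Derivation:
dt = T/N = 0.187500
u = exp(sigma*sqrt(dt)) = 1.071738; d = 1/u = 0.933063
p = (exp((r-q)*dt) - d) / (u - d) = 0.490803
Discount per step: exp(-r*dt) = 0.998876
Stock lattice S(k, i) with i counting down-moves:
  k=0: S(0,0) = 11.0800
  k=1: S(1,0) = 11.8749; S(1,1) = 10.3383
  k=2: S(2,0) = 12.7267; S(2,1) = 11.0800; S(2,2) = 9.6463
  k=3: S(3,0) = 13.6397; S(3,1) = 11.8749; S(3,2) = 10.3383; S(3,3) = 9.0006
  k=4: S(4,0) = 14.6182; S(4,1) = 12.7267; S(4,2) = 11.0800; S(4,3) = 9.6463; S(4,4) = 8.3982
Terminal payoffs V(N, i) = max(S_T - K, 0):
  V(4,0) = 4.558236; V(4,1) = 2.666746; V(4,2) = 1.020000; V(4,3) = 0.000000; V(4,4) = 0.000000
Backward induction: V(k, i) = exp(-r*dt) * [p * V(k+1, i) + (1-p) * V(k+1, i+1)].
  V(3,0) = exp(-r*dt) * [p*4.558236 + (1-p)*2.666746] = 3.591054
  V(3,1) = exp(-r*dt) * [p*2.666746 + (1-p)*1.020000] = 1.826173
  V(3,2) = exp(-r*dt) * [p*1.020000 + (1-p)*0.000000] = 0.500057
  V(3,3) = exp(-r*dt) * [p*0.000000 + (1-p)*0.000000] = 0.000000
  V(2,0) = exp(-r*dt) * [p*3.591054 + (1-p)*1.826173] = 2.689355
  V(2,1) = exp(-r*dt) * [p*1.826173 + (1-p)*0.500057] = 1.149625
  V(2,2) = exp(-r*dt) * [p*0.500057 + (1-p)*0.000000] = 0.245154
  V(1,0) = exp(-r*dt) * [p*2.689355 + (1-p)*1.149625] = 1.903188
  V(1,1) = exp(-r*dt) * [p*1.149625 + (1-p)*0.245154] = 0.688297
  V(0,0) = exp(-r*dt) * [p*1.903188 + (1-p)*0.688297] = 1.283125
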